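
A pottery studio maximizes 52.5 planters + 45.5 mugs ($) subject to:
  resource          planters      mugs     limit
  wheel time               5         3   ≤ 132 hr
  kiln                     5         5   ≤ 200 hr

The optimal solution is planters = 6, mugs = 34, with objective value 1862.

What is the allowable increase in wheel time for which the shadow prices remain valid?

Binding constraints: wheel time, kiln. The basis is B = [[5,3],[5,5]] with det 10.
Per unit increase in wheel time, x* moves by d = (0.5, -0.5).
The basis stays optimal until mugs reaches 0; allowable increase = 68 hr.

68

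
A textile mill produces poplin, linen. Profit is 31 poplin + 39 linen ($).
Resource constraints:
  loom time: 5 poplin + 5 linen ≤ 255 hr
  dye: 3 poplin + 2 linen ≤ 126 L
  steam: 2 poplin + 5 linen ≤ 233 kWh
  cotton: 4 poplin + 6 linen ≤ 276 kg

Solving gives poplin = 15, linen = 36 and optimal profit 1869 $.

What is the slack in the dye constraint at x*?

9

dye used = 3·15 + 2·36 = 117; slack = 126 − 117 = 9.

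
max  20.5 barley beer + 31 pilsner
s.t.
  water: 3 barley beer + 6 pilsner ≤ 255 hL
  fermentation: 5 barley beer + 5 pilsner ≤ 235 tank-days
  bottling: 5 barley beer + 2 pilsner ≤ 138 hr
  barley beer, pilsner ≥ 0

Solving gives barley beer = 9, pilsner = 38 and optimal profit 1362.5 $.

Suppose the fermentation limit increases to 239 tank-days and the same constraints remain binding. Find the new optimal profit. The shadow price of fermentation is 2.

Δb = 4, so new z* = 1362.5 + (2)·(4) = 1362.5 + 8 = 1370.5.

1370.5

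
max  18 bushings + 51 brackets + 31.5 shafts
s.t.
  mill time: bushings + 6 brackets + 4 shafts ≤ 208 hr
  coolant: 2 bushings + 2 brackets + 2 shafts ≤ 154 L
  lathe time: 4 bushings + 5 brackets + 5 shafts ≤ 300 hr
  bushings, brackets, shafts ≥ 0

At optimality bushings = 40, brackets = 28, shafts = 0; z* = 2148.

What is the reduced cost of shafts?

-7.5

Binding: mill time and lathe time. Non-binding: coolant (18 unused).
Since coolant is not tight, its dual is 0.
The binding rows give the dual system: 1·y_mill time + 4·y_lathe time = 18 and 6·y_mill time + 5·y_lathe time = 51.
Solving: y_mill time = 6, y_lathe time = 3.
Reduced cost of shafts: c₃ − yᵀa₃ = 31.5 − (6·4 + 3·5) = 31.5 − 39 = -7.5.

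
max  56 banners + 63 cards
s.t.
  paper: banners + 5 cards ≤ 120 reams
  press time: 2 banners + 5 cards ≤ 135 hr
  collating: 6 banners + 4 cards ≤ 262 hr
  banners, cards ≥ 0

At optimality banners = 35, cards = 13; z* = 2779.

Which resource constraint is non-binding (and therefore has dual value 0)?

paper: 100/120 (slack 20)
press time: 135/135 (binding)
collating: 262/262 (binding)
By complementary slackness, a constraint with positive slack has shadow price 0 → paper.

paper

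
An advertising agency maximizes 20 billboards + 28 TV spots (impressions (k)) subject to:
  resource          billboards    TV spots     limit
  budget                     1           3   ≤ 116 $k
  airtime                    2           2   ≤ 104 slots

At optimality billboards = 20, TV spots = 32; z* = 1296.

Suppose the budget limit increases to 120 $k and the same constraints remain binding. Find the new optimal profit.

Both budget and airtime are binding at x*.
From A_Bᵀ y = c: 1·y_budget + 2·y_airtime = 20; 3·y_budget + 2·y_airtime = 28.
Solving: y_budget = 4, y_airtime = 8.
Δz = y_budget·Δb = 4 × (4) = 16, so new z* = 1296 + 16 = 1312.

1312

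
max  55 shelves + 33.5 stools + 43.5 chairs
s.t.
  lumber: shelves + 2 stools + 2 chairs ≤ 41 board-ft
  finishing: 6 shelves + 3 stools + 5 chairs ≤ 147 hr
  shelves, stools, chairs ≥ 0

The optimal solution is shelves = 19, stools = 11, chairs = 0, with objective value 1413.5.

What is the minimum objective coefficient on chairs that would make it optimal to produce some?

Check each constraint at x*: lumber 41/41 (tight); finishing 147/147 (tight).
Dual feasibility on the basic columns requires 1·y_lumber + 6·y_finishing = 55, 2·y_lumber + 3·y_finishing = 33.5.
This yields shadow prices y_lumber = 4, y_finishing = 8.5.
chairs enters the basis when its profit ≥ yᵀa₃ = 4·2 + 8.5·5 = 50.5.

50.5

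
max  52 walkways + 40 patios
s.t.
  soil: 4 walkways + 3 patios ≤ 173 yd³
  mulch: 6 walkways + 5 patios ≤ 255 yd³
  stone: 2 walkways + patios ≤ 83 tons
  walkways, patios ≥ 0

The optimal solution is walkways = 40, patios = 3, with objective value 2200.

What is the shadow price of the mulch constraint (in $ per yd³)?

At the optimum: soil uses 169 of 173 (slack = 4); mulch uses 255 of 255 (binding); stone uses 83 of 83 (binding).
Slack constraints have shadow price 0 (complementary slackness).
Dual feasibility on the basic columns requires 6·y_mulch + 2·y_stone = 52, 5·y_mulch + 1·y_stone = 40.
Solving: y_mulch = 7, y_stone = 5.
Shadow price of mulch = 7.

7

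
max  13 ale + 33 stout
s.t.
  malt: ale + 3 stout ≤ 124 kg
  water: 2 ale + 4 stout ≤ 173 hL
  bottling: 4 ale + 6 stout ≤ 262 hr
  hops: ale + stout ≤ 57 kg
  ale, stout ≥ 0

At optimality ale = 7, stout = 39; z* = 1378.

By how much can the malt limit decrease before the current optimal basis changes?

33

Binding constraints: malt, bottling. The basis is B = [[1,3],[4,6]] with det -6.
Per unit decrease in malt, x* moves by d = (1, -0.6667).
The basis stays optimal until hops becomes binding; allowable decrease = 33 kg.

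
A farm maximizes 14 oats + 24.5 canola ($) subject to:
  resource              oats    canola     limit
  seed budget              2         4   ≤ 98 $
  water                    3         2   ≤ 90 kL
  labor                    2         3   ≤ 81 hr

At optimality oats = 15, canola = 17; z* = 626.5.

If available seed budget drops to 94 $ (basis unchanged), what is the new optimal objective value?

612.5

Check each constraint at x*: seed budget 98/98 (tight); water 79/90 (slack 11); labor 81/81 (tight).
Since water is not tight, its dual is 0.
From A_Bᵀ y = c: 2·y_seed budget + 2·y_labor = 14; 4·y_seed budget + 3·y_labor = 24.5.
→ y_seed budget = 3.5 and y_labor = 3.5.
Δz = y_seed budget·Δb = 3.5 × (-4) = -14, so new z* = 626.5 − 14 = 612.5.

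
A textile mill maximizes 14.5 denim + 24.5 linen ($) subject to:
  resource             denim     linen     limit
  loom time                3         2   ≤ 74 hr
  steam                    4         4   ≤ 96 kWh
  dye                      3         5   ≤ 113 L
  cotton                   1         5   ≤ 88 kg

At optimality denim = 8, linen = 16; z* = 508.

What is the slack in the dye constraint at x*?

dye used = 3·8 + 5·16 = 104; slack = 113 − 104 = 9.

9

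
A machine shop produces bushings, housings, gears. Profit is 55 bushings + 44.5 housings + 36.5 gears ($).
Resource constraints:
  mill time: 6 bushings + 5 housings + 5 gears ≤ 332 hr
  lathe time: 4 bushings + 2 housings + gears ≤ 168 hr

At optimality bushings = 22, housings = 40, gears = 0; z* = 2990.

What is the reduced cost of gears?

Both mill time and lathe time are binding at x*.
Dual feasibility on the basic columns requires 6·y_mill time + 4·y_lathe time = 55, 5·y_mill time + 2·y_lathe time = 44.5.
Solving: y_mill time = 8.5, y_lathe time = 1.
Reduced cost of gears: c₃ − yᵀa₃ = 36.5 − (8.5·5 + 1·1) = 36.5 − 43.5 = -7.

-7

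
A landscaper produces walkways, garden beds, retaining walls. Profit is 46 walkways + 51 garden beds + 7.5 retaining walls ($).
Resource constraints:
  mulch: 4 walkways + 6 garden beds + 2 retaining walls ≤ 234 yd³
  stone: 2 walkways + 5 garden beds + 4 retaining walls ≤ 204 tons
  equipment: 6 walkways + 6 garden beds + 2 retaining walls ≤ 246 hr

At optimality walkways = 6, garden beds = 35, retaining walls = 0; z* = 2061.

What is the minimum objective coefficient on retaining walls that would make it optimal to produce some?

17

At the optimum: mulch uses 234 of 234 (binding); stone uses 187 of 204 (slack = 17); equipment uses 246 of 246 (binding).
By complementary slackness, y = 0 for the non-binding constraint.
Dual feasibility on the basic columns requires 4·y_mulch + 6·y_equipment = 46, 6·y_mulch + 6·y_equipment = 51.
→ y_mulch = 2.5 and y_equipment = 6.
retaining walls enters the basis when its profit ≥ yᵀa₃ = 2.5·2 + 6·2 = 17.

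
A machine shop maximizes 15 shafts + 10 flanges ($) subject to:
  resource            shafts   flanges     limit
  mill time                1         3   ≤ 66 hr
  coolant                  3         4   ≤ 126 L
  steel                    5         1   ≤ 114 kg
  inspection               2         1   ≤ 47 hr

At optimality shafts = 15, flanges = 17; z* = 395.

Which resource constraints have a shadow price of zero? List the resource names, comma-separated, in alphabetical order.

mill time: 66/66 (binding)
coolant: 113/126 (slack 13)
steel: 92/114 (slack 22)
inspection: 47/47 (binding)
By complementary slackness, a constraint with positive slack has shadow price 0 → coolant, steel.

coolant, steel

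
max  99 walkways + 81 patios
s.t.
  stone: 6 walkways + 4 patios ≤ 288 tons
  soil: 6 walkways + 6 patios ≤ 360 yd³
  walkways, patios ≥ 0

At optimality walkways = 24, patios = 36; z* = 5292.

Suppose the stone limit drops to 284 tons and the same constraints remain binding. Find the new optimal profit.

Both stone and soil are binding at x*.
The binding rows give the dual system: 6·y_stone + 6·y_soil = 99 and 4·y_stone + 6·y_soil = 81.
→ y_stone = 9 and y_soil = 7.5.
Δz = y_stone·Δb = 9 × (-4) = -36, so new z* = 5292 − 36 = 5256.

5256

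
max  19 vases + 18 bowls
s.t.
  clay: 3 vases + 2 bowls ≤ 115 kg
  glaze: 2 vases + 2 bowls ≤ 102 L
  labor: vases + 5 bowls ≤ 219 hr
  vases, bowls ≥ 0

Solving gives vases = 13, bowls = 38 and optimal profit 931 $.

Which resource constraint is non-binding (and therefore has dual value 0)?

labor

clay: 115/115 (binding)
glaze: 102/102 (binding)
labor: 203/219 (slack 16)
By complementary slackness, a constraint with positive slack has shadow price 0 → labor.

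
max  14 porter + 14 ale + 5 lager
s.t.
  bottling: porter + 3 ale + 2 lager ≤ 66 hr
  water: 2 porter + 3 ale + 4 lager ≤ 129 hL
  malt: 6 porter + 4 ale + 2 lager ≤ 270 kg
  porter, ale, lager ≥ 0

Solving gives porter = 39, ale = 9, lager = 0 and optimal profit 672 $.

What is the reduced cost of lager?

-3

Check each constraint at x*: bottling 66/66 (tight); water 105/129 (slack 24); malt 270/270 (tight).
By complementary slackness, y = 0 for the non-binding constraint.
The binding rows give the dual system: 1·y_bottling + 6·y_malt = 14 and 3·y_bottling + 4·y_malt = 14.
→ y_bottling = 2 and y_malt = 2.
Reduced cost of lager: c₃ − yᵀa₃ = 5 − (2·2 + 2·2) = 5 − 8 = -3.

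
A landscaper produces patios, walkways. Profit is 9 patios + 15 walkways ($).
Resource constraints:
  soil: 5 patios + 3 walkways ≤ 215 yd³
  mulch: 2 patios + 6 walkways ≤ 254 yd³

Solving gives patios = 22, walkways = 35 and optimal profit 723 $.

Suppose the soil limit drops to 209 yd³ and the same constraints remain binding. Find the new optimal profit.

717

At the optimum: soil uses 215 of 215 (binding); mulch uses 254 of 254 (binding).
From A_Bᵀ y = c: 5·y_soil + 2·y_mulch = 9; 3·y_soil + 6·y_mulch = 15.
→ y_soil = 1 and y_mulch = 2.
Δz = y_soil·Δb = 1 × (-6) = -6, so new z* = 723 − 6 = 717.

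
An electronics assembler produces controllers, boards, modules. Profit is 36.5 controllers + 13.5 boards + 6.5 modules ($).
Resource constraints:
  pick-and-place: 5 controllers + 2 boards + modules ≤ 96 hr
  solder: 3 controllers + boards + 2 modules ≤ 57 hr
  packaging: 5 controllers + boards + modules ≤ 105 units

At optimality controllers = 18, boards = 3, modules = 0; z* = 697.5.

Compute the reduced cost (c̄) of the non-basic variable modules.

-8.5

Check each constraint at x*: pick-and-place 96/96 (tight); solder 57/57 (tight); packaging 93/105 (slack 12).
By complementary slackness, y = 0 for the non-binding constraint.
From A_Bᵀ y = c: 5·y_pick-and-place + 3·y_solder = 36.5; 2·y_pick-and-place + 1·y_solder = 13.5.
→ y_pick-and-place = 4 and y_solder = 5.5.
Reduced cost of modules: c₃ − yᵀa₃ = 6.5 − (4·1 + 5.5·2) = 6.5 − 15 = -8.5.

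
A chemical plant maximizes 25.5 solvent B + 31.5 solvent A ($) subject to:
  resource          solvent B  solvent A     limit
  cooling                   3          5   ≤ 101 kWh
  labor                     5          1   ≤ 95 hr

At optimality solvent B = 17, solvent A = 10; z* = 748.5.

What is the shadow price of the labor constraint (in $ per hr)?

1.5

Both cooling and labor are binding at x*.
The binding rows give the dual system: 3·y_cooling + 5·y_labor = 25.5 and 5·y_cooling + 1·y_labor = 31.5.
→ y_cooling = 6 and y_labor = 1.5.
Shadow price of labor = 1.5.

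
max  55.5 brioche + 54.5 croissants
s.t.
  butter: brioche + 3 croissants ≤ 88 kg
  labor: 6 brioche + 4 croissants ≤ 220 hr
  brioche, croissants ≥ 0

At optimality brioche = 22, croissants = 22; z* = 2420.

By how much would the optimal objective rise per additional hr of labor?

At the optimum: butter uses 88 of 88 (binding); labor uses 220 of 220 (binding).
Dual feasibility on the basic columns requires 1·y_butter + 6·y_labor = 55.5, 3·y_butter + 4·y_labor = 54.5.
→ y_butter = 7.5 and y_labor = 8.
Shadow price of labor = 8.

8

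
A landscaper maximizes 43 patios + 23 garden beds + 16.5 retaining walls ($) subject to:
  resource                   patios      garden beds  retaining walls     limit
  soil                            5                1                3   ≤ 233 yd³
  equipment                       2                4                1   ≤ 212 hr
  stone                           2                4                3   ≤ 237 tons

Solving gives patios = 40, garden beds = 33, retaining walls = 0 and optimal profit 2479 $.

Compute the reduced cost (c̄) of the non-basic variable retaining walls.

-8.5

Binding: soil and equipment. Non-binding: stone (25 unused).
By complementary slackness, y = 0 for the non-binding constraint.
From A_Bᵀ y = c: 5·y_soil + 2·y_equipment = 43; 1·y_soil + 4·y_equipment = 23.
Solving: y_soil = 7, y_equipment = 4.
Reduced cost of retaining walls: c₃ − yᵀa₃ = 16.5 − (7·3 + 4·1) = 16.5 − 25 = -8.5.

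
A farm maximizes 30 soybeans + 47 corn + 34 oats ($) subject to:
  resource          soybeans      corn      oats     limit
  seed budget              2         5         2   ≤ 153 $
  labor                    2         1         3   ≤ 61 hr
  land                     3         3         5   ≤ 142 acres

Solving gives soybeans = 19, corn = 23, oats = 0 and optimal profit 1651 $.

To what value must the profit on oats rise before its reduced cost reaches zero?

37

Binding: seed budget and labor. Non-binding: land (16 unused).
Slack constraints have shadow price 0 (complementary slackness).
Dual feasibility on the basic columns requires 2·y_seed budget + 2·y_labor = 30, 5·y_seed budget + 1·y_labor = 47.
Solving: y_seed budget = 8, y_labor = 7.
oats enters the basis when its profit ≥ yᵀa₃ = 8·2 + 7·3 = 37.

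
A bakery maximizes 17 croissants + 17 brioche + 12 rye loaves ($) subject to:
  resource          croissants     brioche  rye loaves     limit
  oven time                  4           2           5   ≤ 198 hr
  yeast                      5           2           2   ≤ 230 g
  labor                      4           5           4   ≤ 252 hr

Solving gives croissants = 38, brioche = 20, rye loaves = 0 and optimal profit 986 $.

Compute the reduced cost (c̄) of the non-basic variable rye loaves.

-2

Check each constraint at x*: oven time 192/198 (slack 6); yeast 230/230 (tight); labor 252/252 (tight).
By complementary slackness, y = 0 for the non-binding constraint.
The binding rows give the dual system: 5·y_yeast + 4·y_labor = 17 and 2·y_yeast + 5·y_labor = 17.
This yields shadow prices y_yeast = 1, y_labor = 3.
Reduced cost of rye loaves: c₃ − yᵀa₃ = 12 − (1·2 + 3·4) = 12 − 14 = -2.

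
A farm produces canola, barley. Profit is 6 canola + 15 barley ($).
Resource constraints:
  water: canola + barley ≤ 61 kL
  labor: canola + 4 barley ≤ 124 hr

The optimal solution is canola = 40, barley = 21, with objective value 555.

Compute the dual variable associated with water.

Both water and labor are binding at x*.
The binding rows give the dual system: 1·y_water + 1·y_labor = 6 and 1·y_water + 4·y_labor = 15.
This yields shadow prices y_water = 3, y_labor = 3.
Shadow price of water = 3.

3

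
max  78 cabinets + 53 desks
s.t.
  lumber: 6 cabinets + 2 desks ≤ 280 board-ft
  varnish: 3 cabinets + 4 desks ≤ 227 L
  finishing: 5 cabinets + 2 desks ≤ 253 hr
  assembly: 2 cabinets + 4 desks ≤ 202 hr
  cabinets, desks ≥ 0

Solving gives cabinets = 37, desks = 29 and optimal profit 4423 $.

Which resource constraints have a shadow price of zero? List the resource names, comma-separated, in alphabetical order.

assembly, finishing

lumber: 280/280 (binding)
varnish: 227/227 (binding)
finishing: 243/253 (slack 10)
assembly: 190/202 (slack 12)
By complementary slackness, a constraint with positive slack has shadow price 0 → assembly, finishing.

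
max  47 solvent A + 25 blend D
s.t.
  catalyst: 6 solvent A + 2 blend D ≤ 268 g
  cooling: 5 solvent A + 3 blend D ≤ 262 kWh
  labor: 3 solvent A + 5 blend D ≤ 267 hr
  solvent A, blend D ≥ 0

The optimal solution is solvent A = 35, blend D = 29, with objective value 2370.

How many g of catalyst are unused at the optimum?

catalyst used = 6·35 + 2·29 = 268; slack = 268 − 268 = 0.

0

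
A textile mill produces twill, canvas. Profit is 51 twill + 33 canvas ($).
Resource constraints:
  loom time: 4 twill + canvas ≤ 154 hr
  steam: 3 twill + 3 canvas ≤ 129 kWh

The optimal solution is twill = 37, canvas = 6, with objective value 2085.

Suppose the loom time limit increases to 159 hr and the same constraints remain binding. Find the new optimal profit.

Check each constraint at x*: loom time 154/154 (tight); steam 129/129 (tight).
The binding rows give the dual system: 4·y_loom time + 3·y_steam = 51 and 1·y_loom time + 3·y_steam = 33.
→ y_loom time = 6 and y_steam = 9.
Δz = y_loom time·Δb = 6 × (5) = 30, so new z* = 2085 + 30 = 2115.

2115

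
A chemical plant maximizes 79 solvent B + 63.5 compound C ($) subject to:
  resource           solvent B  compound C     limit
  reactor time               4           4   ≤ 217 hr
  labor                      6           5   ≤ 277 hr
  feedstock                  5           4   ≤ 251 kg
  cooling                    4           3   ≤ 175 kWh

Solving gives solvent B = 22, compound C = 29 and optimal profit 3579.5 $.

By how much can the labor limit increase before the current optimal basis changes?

Binding constraints: labor, cooling. The basis is B = [[6,5],[4,3]] with det -2.
Per unit increase in labor, x* moves by d = (-1.5, 2).
The basis stays optimal until reactor time becomes binding; allowable increase = 6.5 hr.

6.5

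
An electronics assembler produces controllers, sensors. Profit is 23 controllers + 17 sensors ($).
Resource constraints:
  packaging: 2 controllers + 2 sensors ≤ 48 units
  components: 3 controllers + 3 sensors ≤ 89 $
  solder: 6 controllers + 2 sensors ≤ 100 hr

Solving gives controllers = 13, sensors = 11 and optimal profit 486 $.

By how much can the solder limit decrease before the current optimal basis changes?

52

Binding constraints: packaging, solder. The basis is B = [[2,2],[6,2]] with det -8.
Per unit decrease in solder, x* moves by d = (-0.25, 0.25).
The basis stays optimal until controllers reaches 0; allowable decrease = 52 hr.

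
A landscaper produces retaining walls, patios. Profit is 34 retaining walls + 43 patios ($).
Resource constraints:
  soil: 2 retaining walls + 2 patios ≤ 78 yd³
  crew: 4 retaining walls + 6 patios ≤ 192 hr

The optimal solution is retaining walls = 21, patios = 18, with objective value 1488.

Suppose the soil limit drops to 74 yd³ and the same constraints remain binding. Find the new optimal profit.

1456

Both soil and crew are binding at x*.
From A_Bᵀ y = c: 2·y_soil + 4·y_crew = 34; 2·y_soil + 6·y_crew = 43.
→ y_soil = 8 and y_crew = 4.5.
Δz = y_soil·Δb = 8 × (-4) = -32, so new z* = 1488 − 32 = 1456.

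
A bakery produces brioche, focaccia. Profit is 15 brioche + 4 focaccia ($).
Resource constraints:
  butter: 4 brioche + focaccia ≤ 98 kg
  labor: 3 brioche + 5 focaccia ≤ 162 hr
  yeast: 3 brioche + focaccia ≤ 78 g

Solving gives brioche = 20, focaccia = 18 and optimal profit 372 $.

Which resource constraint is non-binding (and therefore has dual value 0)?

butter: 98/98 (binding)
labor: 150/162 (slack 12)
yeast: 78/78 (binding)
By complementary slackness, a constraint with positive slack has shadow price 0 → labor.

labor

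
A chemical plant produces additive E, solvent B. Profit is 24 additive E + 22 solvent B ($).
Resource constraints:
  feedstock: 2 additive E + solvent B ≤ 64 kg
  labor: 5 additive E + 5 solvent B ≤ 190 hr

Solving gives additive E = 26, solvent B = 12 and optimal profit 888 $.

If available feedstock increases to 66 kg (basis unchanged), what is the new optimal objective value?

Check each constraint at x*: feedstock 64/64 (tight); labor 190/190 (tight).
Dual feasibility on the basic columns requires 2·y_feedstock + 5·y_labor = 24, 1·y_feedstock + 5·y_labor = 22.
→ y_feedstock = 2 and y_labor = 4.
Δz = y_feedstock·Δb = 2 × (2) = 4, so new z* = 888 + 4 = 892.

892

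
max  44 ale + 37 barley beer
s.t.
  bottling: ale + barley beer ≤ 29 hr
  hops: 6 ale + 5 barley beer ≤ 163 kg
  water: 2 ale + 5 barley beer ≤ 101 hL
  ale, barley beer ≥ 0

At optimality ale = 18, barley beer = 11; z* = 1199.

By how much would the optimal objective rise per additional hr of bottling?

Binding: bottling and hops. Non-binding: water (10 unused).
Slack constraints have shadow price 0 (complementary slackness).
The binding rows give the dual system: 1·y_bottling + 6·y_hops = 44 and 1·y_bottling + 5·y_hops = 37.
This yields shadow prices y_bottling = 2, y_hops = 7.
Shadow price of bottling = 2.

2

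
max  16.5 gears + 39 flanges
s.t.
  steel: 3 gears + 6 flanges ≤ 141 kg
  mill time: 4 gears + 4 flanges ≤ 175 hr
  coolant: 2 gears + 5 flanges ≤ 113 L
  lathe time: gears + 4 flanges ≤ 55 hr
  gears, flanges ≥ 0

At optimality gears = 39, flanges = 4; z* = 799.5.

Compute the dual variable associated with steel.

At the optimum: steel uses 141 of 141 (binding); mill time uses 172 of 175 (slack = 3); coolant uses 98 of 113 (slack = 15); lathe time uses 55 of 55 (binding).
By complementary slackness, y = 0 for the non-binding constraints.
Dual feasibility on the basic columns requires 3·y_steel + 1·y_lathe time = 16.5, 6·y_steel + 4·y_lathe time = 39.
Solving: y_steel = 4.5, y_lathe time = 3.
Shadow price of steel = 4.5.

4.5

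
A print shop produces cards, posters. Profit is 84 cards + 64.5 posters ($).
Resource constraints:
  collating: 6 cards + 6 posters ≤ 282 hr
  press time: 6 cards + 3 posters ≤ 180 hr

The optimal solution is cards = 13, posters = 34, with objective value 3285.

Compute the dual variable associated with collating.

At the optimum: collating uses 282 of 282 (binding); press time uses 180 of 180 (binding).
From A_Bᵀ y = c: 6·y_collating + 6·y_press time = 84; 6·y_collating + 3·y_press time = 64.5.
This yields shadow prices y_collating = 7.5, y_press time = 6.5.
Shadow price of collating = 7.5.

7.5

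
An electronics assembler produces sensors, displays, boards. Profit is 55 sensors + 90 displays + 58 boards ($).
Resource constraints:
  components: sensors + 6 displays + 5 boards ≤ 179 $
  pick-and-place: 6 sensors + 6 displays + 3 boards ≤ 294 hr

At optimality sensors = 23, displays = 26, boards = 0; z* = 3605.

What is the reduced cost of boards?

-1

Check each constraint at x*: components 179/179 (tight); pick-and-place 294/294 (tight).
From A_Bᵀ y = c: 1·y_components + 6·y_pick-and-place = 55; 6·y_components + 6·y_pick-and-place = 90.
→ y_components = 7 and y_pick-and-place = 8.
Reduced cost of boards: c₃ − yᵀa₃ = 58 − (7·5 + 8·3) = 58 − 59 = -1.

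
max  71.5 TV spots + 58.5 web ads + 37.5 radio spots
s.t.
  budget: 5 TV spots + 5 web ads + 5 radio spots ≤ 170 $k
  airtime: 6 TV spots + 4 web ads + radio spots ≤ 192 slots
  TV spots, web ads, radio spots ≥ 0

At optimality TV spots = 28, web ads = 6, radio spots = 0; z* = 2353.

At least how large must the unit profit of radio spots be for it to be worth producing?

Check each constraint at x*: budget 170/170 (tight); airtime 192/192 (tight).
From A_Bᵀ y = c: 5·y_budget + 6·y_airtime = 71.5; 5·y_budget + 4·y_airtime = 58.5.
Solving: y_budget = 6.5, y_airtime = 6.5.
radio spots enters the basis when its profit ≥ yᵀa₃ = 6.5·5 + 6.5·1 = 39.

39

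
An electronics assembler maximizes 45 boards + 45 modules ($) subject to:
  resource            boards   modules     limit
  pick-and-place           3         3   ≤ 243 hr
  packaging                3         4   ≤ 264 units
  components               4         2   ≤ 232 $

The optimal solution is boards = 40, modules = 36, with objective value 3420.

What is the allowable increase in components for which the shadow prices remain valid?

Binding constraints: packaging, components. The basis is B = [[3,4],[4,2]] with det -10.
Per unit increase in components, x* moves by d = (0.4, -0.3).
The basis stays optimal until pick-and-place becomes binding; allowable increase = 50 $.

50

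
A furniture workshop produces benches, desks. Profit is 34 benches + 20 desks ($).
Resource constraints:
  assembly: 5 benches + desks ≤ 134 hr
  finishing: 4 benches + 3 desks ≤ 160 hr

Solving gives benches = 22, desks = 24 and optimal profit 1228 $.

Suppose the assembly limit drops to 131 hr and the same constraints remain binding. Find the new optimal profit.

1222

Check each constraint at x*: assembly 134/134 (tight); finishing 160/160 (tight).
Dual feasibility on the basic columns requires 5·y_assembly + 4·y_finishing = 34, 1·y_assembly + 3·y_finishing = 20.
→ y_assembly = 2 and y_finishing = 6.
Δz = y_assembly·Δb = 2 × (-3) = -6, so new z* = 1228 − 6 = 1222.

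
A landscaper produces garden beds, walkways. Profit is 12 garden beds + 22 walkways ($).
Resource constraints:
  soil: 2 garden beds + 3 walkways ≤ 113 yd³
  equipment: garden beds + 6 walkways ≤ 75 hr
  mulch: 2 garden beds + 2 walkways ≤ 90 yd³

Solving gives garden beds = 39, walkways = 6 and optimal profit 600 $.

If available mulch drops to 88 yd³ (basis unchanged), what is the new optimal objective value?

590

Check each constraint at x*: soil 96/113 (slack 17); equipment 75/75 (tight); mulch 90/90 (tight).
Slack constraints have shadow price 0 (complementary slackness).
The binding rows give the dual system: 1·y_equipment + 2·y_mulch = 12 and 6·y_equipment + 2·y_mulch = 22.
Solving: y_equipment = 2, y_mulch = 5.
Δz = y_mulch·Δb = 5 × (-2) = -10, so new z* = 600 − 10 = 590.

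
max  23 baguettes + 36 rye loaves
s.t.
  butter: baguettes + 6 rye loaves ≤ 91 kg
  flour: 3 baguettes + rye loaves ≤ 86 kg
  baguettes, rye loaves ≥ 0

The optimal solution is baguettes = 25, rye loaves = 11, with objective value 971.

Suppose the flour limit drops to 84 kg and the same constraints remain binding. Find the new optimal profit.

At the optimum: butter uses 91 of 91 (binding); flour uses 86 of 86 (binding).
From A_Bᵀ y = c: 1·y_butter + 3·y_flour = 23; 6·y_butter + 1·y_flour = 36.
This yields shadow prices y_butter = 5, y_flour = 6.
Δz = y_flour·Δb = 6 × (-2) = -12, so new z* = 971 − 12 = 959.

959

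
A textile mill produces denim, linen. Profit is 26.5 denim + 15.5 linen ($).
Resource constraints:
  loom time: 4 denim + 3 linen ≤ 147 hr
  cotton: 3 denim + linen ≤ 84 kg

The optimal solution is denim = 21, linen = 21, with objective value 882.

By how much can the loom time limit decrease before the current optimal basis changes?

35

Binding constraints: loom time, cotton. The basis is B = [[4,3],[3,1]] with det -5.
Per unit decrease in loom time, x* moves by d = (0.2, -0.6).
The basis stays optimal until linen reaches 0; allowable decrease = 35 hr.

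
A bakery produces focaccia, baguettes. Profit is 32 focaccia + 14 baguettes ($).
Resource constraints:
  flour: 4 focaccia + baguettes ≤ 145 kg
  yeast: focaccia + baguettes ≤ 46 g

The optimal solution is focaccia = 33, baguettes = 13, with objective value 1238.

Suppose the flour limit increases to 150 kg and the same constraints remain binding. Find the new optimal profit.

Both flour and yeast are binding at x*.
Dual feasibility on the basic columns requires 4·y_flour + 1·y_yeast = 32, 1·y_flour + 1·y_yeast = 14.
Solving: y_flour = 6, y_yeast = 8.
Δz = y_flour·Δb = 6 × (5) = 30, so new z* = 1238 + 30 = 1268.

1268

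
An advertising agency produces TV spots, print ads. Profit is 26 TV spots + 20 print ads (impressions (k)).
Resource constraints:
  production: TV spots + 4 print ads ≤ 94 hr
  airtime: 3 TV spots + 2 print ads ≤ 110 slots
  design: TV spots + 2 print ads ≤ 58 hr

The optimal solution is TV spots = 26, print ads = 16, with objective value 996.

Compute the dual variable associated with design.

2

Binding: airtime and design. Non-binding: production (4 unused).
Slack constraints have shadow price 0 (complementary slackness).
Dual feasibility on the basic columns requires 3·y_airtime + 1·y_design = 26, 2·y_airtime + 2·y_design = 20.
This yields shadow prices y_airtime = 8, y_design = 2.
Shadow price of design = 2.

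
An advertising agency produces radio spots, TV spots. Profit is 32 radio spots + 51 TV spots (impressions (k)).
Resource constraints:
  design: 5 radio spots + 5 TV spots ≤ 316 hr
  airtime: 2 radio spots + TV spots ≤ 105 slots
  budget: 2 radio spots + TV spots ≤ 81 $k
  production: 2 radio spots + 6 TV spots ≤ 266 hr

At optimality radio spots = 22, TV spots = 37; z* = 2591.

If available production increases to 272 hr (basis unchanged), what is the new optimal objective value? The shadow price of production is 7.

Δb = 6, so new z* = 2591 + (7)·(6) = 2591 + 42 = 2633.

2633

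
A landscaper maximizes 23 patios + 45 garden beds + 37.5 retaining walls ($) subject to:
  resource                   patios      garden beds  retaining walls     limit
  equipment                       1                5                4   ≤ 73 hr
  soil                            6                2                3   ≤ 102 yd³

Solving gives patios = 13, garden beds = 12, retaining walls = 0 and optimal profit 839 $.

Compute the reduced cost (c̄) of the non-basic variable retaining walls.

-2

Check each constraint at x*: equipment 73/73 (tight); soil 102/102 (tight).
Dual feasibility on the basic columns requires 1·y_equipment + 6·y_soil = 23, 5·y_equipment + 2·y_soil = 45.
→ y_equipment = 8 and y_soil = 2.5.
Reduced cost of retaining walls: c₃ − yᵀa₃ = 37.5 − (8·4 + 2.5·3) = 37.5 − 39.5 = -2.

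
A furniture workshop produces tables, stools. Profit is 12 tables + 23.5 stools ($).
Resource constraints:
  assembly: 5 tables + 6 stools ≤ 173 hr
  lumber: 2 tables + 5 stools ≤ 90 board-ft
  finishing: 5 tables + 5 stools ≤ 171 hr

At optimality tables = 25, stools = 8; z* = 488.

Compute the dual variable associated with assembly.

Binding: assembly and lumber. Non-binding: finishing (6 unused).
By complementary slackness, y = 0 for the non-binding constraint.
From A_Bᵀ y = c: 5·y_assembly + 2·y_lumber = 12; 6·y_assembly + 5·y_lumber = 23.5.
Solving: y_assembly = 1, y_lumber = 3.5.
Shadow price of assembly = 1.

1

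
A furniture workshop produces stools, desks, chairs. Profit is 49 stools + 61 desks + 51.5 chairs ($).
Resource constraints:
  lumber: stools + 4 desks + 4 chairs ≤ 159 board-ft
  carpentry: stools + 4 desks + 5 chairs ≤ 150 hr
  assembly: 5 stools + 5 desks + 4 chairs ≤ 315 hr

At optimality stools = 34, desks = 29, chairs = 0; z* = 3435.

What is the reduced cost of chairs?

Check each constraint at x*: lumber 150/159 (slack 9); carpentry 150/150 (tight); assembly 315/315 (tight).
By complementary slackness, y = 0 for the non-binding constraint.
Dual feasibility on the basic columns requires 1·y_carpentry + 5·y_assembly = 49, 4·y_carpentry + 5·y_assembly = 61.
This yields shadow prices y_carpentry = 4, y_assembly = 9.
Reduced cost of chairs: c₃ − yᵀa₃ = 51.5 − (4·5 + 9·4) = 51.5 − 56 = -4.5.

-4.5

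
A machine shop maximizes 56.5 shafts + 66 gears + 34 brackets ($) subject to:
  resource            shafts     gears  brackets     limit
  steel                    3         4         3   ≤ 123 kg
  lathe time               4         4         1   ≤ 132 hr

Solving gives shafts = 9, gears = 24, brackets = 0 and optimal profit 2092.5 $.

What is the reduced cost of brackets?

-1.5

Both steel and lathe time are binding at x*.
The binding rows give the dual system: 3·y_steel + 4·y_lathe time = 56.5 and 4·y_steel + 4·y_lathe time = 66.
→ y_steel = 9.5 and y_lathe time = 7.
Reduced cost of brackets: c₃ − yᵀa₃ = 34 − (9.5·3 + 7·1) = 34 − 35.5 = -1.5.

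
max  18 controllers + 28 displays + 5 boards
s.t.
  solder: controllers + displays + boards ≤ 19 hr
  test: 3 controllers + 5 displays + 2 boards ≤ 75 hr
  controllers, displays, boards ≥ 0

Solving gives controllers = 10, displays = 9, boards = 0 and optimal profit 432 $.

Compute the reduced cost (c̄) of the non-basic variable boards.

At the optimum: solder uses 19 of 19 (binding); test uses 75 of 75 (binding).
Dual feasibility on the basic columns requires 1·y_solder + 3·y_test = 18, 1·y_solder + 5·y_test = 28.
This yields shadow prices y_solder = 3, y_test = 5.
Reduced cost of boards: c₃ − yᵀa₃ = 5 − (3·1 + 5·2) = 5 − 13 = -8.

-8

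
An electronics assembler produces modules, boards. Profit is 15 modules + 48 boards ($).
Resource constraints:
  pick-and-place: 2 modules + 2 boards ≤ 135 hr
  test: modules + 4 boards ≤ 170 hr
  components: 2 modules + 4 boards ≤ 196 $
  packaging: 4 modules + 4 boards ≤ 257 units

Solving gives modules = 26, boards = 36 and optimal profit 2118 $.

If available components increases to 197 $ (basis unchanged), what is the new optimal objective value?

2121

At the optimum: pick-and-place uses 124 of 135 (slack = 11); test uses 170 of 170 (binding); components uses 196 of 196 (binding); packaging uses 248 of 257 (slack = 9).
Since pick-and-place, packaging are not tight, their duals are 0.
From A_Bᵀ y = c: 1·y_test + 2·y_components = 15; 4·y_test + 4·y_components = 48.
Solving: y_test = 9, y_components = 3.
Δz = y_components·Δb = 3 × (1) = 3, so new z* = 2118 + 3 = 2121.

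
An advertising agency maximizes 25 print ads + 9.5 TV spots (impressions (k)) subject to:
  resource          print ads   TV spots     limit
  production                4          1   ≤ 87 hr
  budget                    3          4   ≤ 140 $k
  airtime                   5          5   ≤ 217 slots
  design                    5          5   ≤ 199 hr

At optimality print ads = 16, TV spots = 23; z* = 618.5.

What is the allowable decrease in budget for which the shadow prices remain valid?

Binding constraints: production, budget. The basis is B = [[4,1],[3,4]] with det 13.
Per unit decrease in budget, x* moves by d = (0.0769, -0.3077).
The basis stays optimal until TV spots reaches 0; allowable decrease = 74.75 $k.

74.75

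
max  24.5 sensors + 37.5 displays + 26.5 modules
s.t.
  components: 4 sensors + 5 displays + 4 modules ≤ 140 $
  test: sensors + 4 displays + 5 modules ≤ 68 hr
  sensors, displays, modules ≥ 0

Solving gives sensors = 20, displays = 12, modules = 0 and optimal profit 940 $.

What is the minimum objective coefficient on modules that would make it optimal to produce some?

34.5

At the optimum: components uses 140 of 140 (binding); test uses 68 of 68 (binding).
Dual feasibility on the basic columns requires 4·y_components + 1·y_test = 24.5, 5·y_components + 4·y_test = 37.5.
This yields shadow prices y_components = 5.5, y_test = 2.5.
modules enters the basis when its profit ≥ yᵀa₃ = 5.5·4 + 2.5·5 = 34.5.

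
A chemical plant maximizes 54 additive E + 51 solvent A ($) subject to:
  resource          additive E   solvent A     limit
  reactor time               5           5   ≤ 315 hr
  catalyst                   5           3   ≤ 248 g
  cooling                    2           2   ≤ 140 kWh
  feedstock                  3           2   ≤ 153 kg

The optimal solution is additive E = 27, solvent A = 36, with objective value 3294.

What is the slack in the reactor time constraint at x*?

0

reactor time used = 5·27 + 5·36 = 315; slack = 315 − 315 = 0.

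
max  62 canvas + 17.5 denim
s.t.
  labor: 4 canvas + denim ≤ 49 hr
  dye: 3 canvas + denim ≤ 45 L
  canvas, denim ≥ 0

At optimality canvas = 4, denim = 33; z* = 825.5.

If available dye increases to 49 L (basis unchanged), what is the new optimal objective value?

857.5

Both labor and dye are binding at x*.
Dual feasibility on the basic columns requires 4·y_labor + 3·y_dye = 62, 1·y_labor + 1·y_dye = 17.5.
Solving: y_labor = 9.5, y_dye = 8.
Δz = y_dye·Δb = 8 × (4) = 32, so new z* = 825.5 + 32 = 857.5.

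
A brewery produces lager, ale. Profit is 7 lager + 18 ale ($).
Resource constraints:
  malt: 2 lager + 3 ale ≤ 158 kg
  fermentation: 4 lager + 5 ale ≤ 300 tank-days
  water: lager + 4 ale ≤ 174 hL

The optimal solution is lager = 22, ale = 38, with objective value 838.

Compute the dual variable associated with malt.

At the optimum: malt uses 158 of 158 (binding); fermentation uses 278 of 300 (slack = 22); water uses 174 of 174 (binding).
Slack constraints have shadow price 0 (complementary slackness).
Dual feasibility on the basic columns requires 2·y_malt + 1·y_water = 7, 3·y_malt + 4·y_water = 18.
→ y_malt = 2 and y_water = 3.
Shadow price of malt = 2.

2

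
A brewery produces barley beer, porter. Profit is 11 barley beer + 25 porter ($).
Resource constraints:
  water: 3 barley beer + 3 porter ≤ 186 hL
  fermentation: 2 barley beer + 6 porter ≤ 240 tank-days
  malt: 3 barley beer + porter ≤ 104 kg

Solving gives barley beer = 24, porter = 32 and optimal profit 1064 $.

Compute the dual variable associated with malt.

1

At the optimum: water uses 168 of 186 (slack = 18); fermentation uses 240 of 240 (binding); malt uses 104 of 104 (binding).
Since water is not tight, its dual is 0.
Dual feasibility on the basic columns requires 2·y_fermentation + 3·y_malt = 11, 6·y_fermentation + 1·y_malt = 25.
This yields shadow prices y_fermentation = 4, y_malt = 1.
Shadow price of malt = 1.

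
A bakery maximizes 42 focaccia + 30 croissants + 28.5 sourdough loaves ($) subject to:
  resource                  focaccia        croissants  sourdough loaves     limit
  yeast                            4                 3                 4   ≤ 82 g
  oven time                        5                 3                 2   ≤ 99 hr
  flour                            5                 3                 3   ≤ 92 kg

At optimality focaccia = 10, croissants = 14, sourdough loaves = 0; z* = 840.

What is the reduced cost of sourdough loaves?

Binding: yeast and flour. Non-binding: oven time (7 unused).
By complementary slackness, y = 0 for the non-binding constraint.
From A_Bᵀ y = c: 4·y_yeast + 5·y_flour = 42; 3·y_yeast + 3·y_flour = 30.
→ y_yeast = 8 and y_flour = 2.
Reduced cost of sourdough loaves: c₃ − yᵀa₃ = 28.5 − (8·4 + 2·3) = 28.5 − 38 = -9.5.

-9.5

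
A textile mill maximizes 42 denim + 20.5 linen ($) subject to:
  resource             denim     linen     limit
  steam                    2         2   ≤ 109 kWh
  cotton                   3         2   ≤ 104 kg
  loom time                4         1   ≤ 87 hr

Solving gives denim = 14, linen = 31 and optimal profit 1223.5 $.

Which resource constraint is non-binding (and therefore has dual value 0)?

steam: 90/109 (slack 19)
cotton: 104/104 (binding)
loom time: 87/87 (binding)
By complementary slackness, a constraint with positive slack has shadow price 0 → steam.

steam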